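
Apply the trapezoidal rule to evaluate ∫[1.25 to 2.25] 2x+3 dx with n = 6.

f(x) = 2x+3
a = 1.25, b = 2.25, n = 6
h = (b - a)/n = 0.166667

Trapezoidal rule: (h/2)[f(x₀) + 2f(x₁) + 2f(x₂) + ... + f(xₙ)]

x_0 = 1.2500, f(x_0) = 5.500000, coefficient = 1
x_1 = 1.4167, f(x_1) = 5.833333, coefficient = 2
x_2 = 1.5833, f(x_2) = 6.166667, coefficient = 2
x_3 = 1.7500, f(x_3) = 6.500000, coefficient = 2
x_4 = 1.9167, f(x_4) = 6.833333, coefficient = 2
x_5 = 2.0833, f(x_5) = 7.166667, coefficient = 2
x_6 = 2.2500, f(x_6) = 7.500000, coefficient = 1

I ≈ (0.166667/2) × 78.000000 = 6.500000
Exact value: 6.500000
Error: 0.000000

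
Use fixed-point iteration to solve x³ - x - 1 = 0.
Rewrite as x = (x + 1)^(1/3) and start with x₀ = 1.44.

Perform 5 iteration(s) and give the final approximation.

Equation: x³ - x - 1 = 0
Fixed-point form: x = (x + 1)^(1/3)
x₀ = 1.44

x_1 = g(1.440000) = 1.346263
x_2 = g(1.346263) = 1.328798
x_3 = g(1.328798) = 1.325492
x_4 = g(1.325492) = 1.324865
x_5 = g(1.324865) = 1.324746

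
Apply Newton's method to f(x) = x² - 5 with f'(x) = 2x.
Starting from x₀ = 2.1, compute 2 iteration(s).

f(x) = x² - 5
f'(x) = 2x
x₀ = 2.1

Newton-Raphson formula: x_{n+1} = x_n - f(x_n)/f'(x_n)

Iteration 1:
  f(2.100000) = -0.590000
  f'(2.100000) = 4.200000
  x_1 = 2.100000 - (-0.590000)/4.200000 = 2.240476
Iteration 2:
  f(2.240476) = 0.019734
  f'(2.240476) = 4.480952
  x_2 = 2.240476 - 0.019734/4.480952 = 2.236072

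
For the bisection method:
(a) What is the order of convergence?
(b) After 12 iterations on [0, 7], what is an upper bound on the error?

(a) Bisection has linear (order 1) convergence; the error is halved each step.

(b) Error bound = (b-a)/2^n = (7 - 0)/2^{12}
    = 7/2^{12}

(a) 1 (linear); (b) error ≤ 1.71e-03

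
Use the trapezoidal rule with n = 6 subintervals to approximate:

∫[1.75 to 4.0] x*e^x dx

f(x) = x*e^x
a = 1.75, b = 4.0, n = 6
h = (b - a)/n = 0.375000

Trapezoidal rule: (h/2)[f(x₀) + 2f(x₁) + 2f(x₂) + ... + f(xₙ)]

x_0 = 1.7500, f(x_0) = 10.070555, coefficient = 1
x_1 = 2.1250, f(x_1) = 17.792407, coefficient = 2
x_2 = 2.5000, f(x_2) = 30.456235, coefficient = 2
x_3 = 2.8750, f(x_3) = 50.960594, coefficient = 2
x_4 = 3.2500, f(x_4) = 83.818605, coefficient = 2
x_5 = 3.6250, f(x_5) = 136.027121, coefficient = 2
x_6 = 4.0000, f(x_6) = 218.392600, coefficient = 1

I ≈ (0.375000/2) × 866.573080 = 162.482453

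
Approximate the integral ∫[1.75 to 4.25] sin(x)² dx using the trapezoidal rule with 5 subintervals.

f(x) = sin(x)²
a = 1.75, b = 4.25, n = 5
h = (b - a)/n = 0.500000

Trapezoidal rule: (h/2)[f(x₀) + 2f(x₁) + 2f(x₂) + ... + f(xₙ)]

x_0 = 1.7500, f(x_0) = 0.968228, coefficient = 1
x_1 = 2.2500, f(x_1) = 0.605398, coefficient = 2
x_2 = 2.7500, f(x_2) = 0.145665, coefficient = 2
x_3 = 3.2500, f(x_3) = 0.011706, coefficient = 2
x_4 = 3.7500, f(x_4) = 0.326682, coefficient = 2
x_5 = 4.2500, f(x_5) = 0.801006, coefficient = 1

I ≈ (0.500000/2) × 3.948137 = 0.987034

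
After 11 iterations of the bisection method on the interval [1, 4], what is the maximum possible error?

Bisection error bound: |error| ≤ (b-a)/2^n
|error| ≤ (4 - 1)/2^11 = 3/2^11
|error| ≤ 0.0014648438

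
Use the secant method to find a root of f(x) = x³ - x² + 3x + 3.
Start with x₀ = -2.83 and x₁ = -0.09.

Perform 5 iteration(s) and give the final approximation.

f(x) = x³ - x² + 3x + 3
x₀ = -2.83, x₁ = -0.09

Secant formula: x_{n+1} = x_n - f(x_n)(x_n - x_{n-1})/(f(x_n) - f(x_{n-1}))

Iteration 1:
  f(-2.830000) = -36.164087
  f(-0.090000) = 2.721171
  x_2 = -0.090000 - 2.721171×(-0.090000 - (-2.830000))/(2.721171 - (-36.164087))
       = -0.281744
Iteration 2:
  f(-0.090000) = 2.721171
  f(-0.281744) = 2.053024
  x_3 = -0.281744 - 2.053024×(-0.281744 - (-0.090000))/(2.053024 - 2.721171)
       = -0.870918
Iteration 3:
  f(-0.281744) = 2.053024
  f(-0.870918) = -1.031841
  x_4 = -0.870918 - (-1.031841)×(-0.870918 - (-0.281744))/(-1.031841 - 2.053024)
       = -0.673848
Iteration 4:
  f(-0.870918) = -1.031841
  f(-0.673848) = 0.218410
  x_5 = -0.673848 - 0.218410×(-0.673848 - (-0.870918))/(0.218410 - (-1.031841))
       = -0.708275
Iteration 5:
  f(-0.673848) = 0.218410
  f(-0.708275) = 0.018215
  x_6 = -0.708275 - 0.018215×(-0.708275 - (-0.673848))/(0.018215 - 0.218410)
       = -0.711407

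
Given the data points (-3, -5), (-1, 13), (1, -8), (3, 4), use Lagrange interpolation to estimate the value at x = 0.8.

Lagrange interpolation formula:
P(x) = Σ yᵢ × Lᵢ(x)
where Lᵢ(x) = Π_{j≠i} (x - xⱼ)/(xᵢ - xⱼ)

L_0(0.8) = (0.8 - (-1))/(-3 - (-1)) × (0.8 - 1)/(-3 - 1) × (0.8 - 3)/(-3 - 3) = -0.016500
L_1(0.8) = (0.8 - (-3))/(-1 - (-3)) × (0.8 - 1)/(-1 - 1) × (0.8 - 3)/(-1 - 3) = 0.104500
L_2(0.8) = (0.8 - (-3))/(1 - (-3)) × (0.8 - (-1))/(1 - (-1)) × (0.8 - 3)/(1 - 3) = 0.940500
L_3(0.8) = (0.8 - (-3))/(3 - (-3)) × (0.8 - (-1))/(3 - (-1)) × (0.8 - 1)/(3 - 1) = -0.028500

P(0.8) = (-5)×L_0(0.8) + 13×L_1(0.8) + (-8)×L_2(0.8) + 4×L_3(0.8)
P(0.8) = -6.197000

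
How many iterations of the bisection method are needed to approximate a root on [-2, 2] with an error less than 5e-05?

We need (b-a)/2^n ≤ 5e-05
(2 - (-2))/2^n ≤ 5e-05
4/2^n ≤ 5e-05
2^n ≥ 80000
n ≥ log₂(80000) = 16.29
n ≥ 17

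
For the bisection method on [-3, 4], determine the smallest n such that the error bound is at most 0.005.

We need (b-a)/2^n ≤ 0.005
(4 - (-3))/2^n ≤ 0.005
7/2^n ≤ 0.005
2^n ≥ 1400
n ≥ log₂(1400) = 10.45
n ≥ 11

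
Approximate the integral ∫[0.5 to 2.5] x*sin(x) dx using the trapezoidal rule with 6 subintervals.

f(x) = x*sin(x)
a = 0.5, b = 2.5, n = 6
h = (b - a)/n = 0.333333

Trapezoidal rule: (h/2)[f(x₀) + 2f(x₁) + 2f(x₂) + ... + f(xₙ)]

x_0 = 0.5000, f(x_0) = 0.239713, coefficient = 1
x_1 = 0.8333, f(x_1) = 0.616814, coefficient = 2
x_2 = 1.1667, f(x_2) = 1.072686, coefficient = 2
x_3 = 1.5000, f(x_3) = 1.496242, coefficient = 2
x_4 = 1.8333, f(x_4) = 1.770514, coefficient = 2
x_5 = 2.1667, f(x_5) = 1.793264, coefficient = 2
x_6 = 2.5000, f(x_6) = 1.496180, coefficient = 1

I ≈ (0.333333/2) × 15.234933 = 2.539156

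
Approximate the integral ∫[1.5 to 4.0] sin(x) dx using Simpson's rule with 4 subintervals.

f(x) = sin(x)
a = 1.5, b = 4.0, n = 4
h = (b - a)/n = 0.625000

Simpson's rule: (h/3)[f(x₀) + 4f(x₁) + 2f(x₂) + ... + f(xₙ)]

x_0 = 1.5000, f(x_0) = 0.997495, coefficient = 1
x_1 = 2.1250, f(x_1) = 0.850320, coefficient = 4
x_2 = 2.7500, f(x_2) = 0.381661, coefficient = 2
x_3 = 3.3750, f(x_3) = -0.231294, coefficient = 4
x_4 = 4.0000, f(x_4) = -0.756802, coefficient = 1

I ≈ (0.625000/3) × 3.480118 = 0.725025
Exact value: 0.724381
Error: 0.000644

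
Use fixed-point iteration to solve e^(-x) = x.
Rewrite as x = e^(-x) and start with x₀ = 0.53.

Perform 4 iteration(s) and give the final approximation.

Equation: e^(-x) = x
Fixed-point form: x = e^(-x)
x₀ = 0.53

x_1 = g(0.530000) = 0.588605
x_2 = g(0.588605) = 0.555101
x_3 = g(0.555101) = 0.574014
x_4 = g(0.574014) = 0.563260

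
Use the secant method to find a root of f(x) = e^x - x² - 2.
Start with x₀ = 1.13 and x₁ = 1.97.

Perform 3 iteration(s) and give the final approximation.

f(x) = e^x - x² - 2
x₀ = 1.13, x₁ = 1.97

Secant formula: x_{n+1} = x_n - f(x_n)(x_n - x_{n-1})/(f(x_n) - f(x_{n-1}))

Iteration 1:
  f(1.130000) = -0.181243
  f(1.970000) = 1.289776
  x_2 = 1.970000 - 1.289776×(1.970000 - 1.130000)/(1.289776 - (-0.181243))
       = 1.233496
Iteration 2:
  f(1.970000) = 1.289776
  f(1.233496) = -0.088301
  x_3 = 1.233496 - (-0.088301)×(1.233496 - 1.970000)/(-0.088301 - 1.289776)
       = 1.280688
Iteration 3:
  f(1.233496) = -0.088301
  f(1.280688) = -0.041047
  x_4 = 1.280688 - (-0.041047)×(1.280688 - 1.233496)/(-0.041047 - (-0.088301))
       = 1.321680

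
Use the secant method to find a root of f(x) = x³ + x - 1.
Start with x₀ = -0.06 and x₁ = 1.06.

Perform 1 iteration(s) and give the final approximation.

f(x) = x³ + x - 1
x₀ = -0.06, x₁ = 1.06

Secant formula: x_{n+1} = x_n - f(x_n)(x_n - x_{n-1})/(f(x_n) - f(x_{n-1}))

Iteration 1:
  f(-0.060000) = -1.060216
  f(1.060000) = 1.251016
  x_2 = 1.060000 - 1.251016×(1.060000 - (-0.060000))/(1.251016 - (-1.060216))
       = 0.453770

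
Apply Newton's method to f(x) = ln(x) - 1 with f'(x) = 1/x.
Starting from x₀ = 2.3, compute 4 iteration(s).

f(x) = ln(x) - 1
f'(x) = 1/x
x₀ = 2.3

Newton-Raphson formula: x_{n+1} = x_n - f(x_n)/f'(x_n)

Iteration 1:
  f(2.300000) = -0.167091
  f'(2.300000) = 0.434783
  x_1 = 2.300000 - (-0.167091)/0.434783 = 2.684309
Iteration 2:
  f(2.684309) = -0.012577
  f'(2.684309) = 0.372535
  x_2 = 2.684309 - (-0.012577)/0.372535 = 2.718069
Iteration 3:
  f(2.718069) = -0.000078
  f'(2.718069) = 0.367908
  x_3 = 2.718069 - (-0.000078)/0.367908 = 2.718282
Iteration 4:
  f(2.718282) = 0.000000
  f'(2.718282) = 0.367879
  x_4 = 2.718282 - 0.000000/0.367879 = 2.718282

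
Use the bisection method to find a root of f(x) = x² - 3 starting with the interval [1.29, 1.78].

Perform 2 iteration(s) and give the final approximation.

f(x) = x² - 3
Initial interval: [1.29, 1.78]

Iteration 1:
  c_1 = (1.290000 + 1.780000)/2 = 1.535000
  f(c_1) = f(1.535000) = -0.643775
  f(a) × f(c) ≥ 0, new interval: [1.535000, 1.780000]
Iteration 2:
  c_2 = (1.535000 + 1.780000)/2 = 1.657500
  f(c_2) = f(1.657500) = -0.252694
  f(a) × f(c) ≥ 0, new interval: [1.657500, 1.780000]

After 2 iteration(s), the approximation is c_2 = 1.657500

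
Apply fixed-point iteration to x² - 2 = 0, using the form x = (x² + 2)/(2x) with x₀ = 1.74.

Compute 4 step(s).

Equation: x² - 2 = 0
Fixed-point form: x = (x² + 2)/(2x)
x₀ = 1.74

x_1 = g(1.740000) = 1.444713
x_2 = g(1.444713) = 1.414535
x_3 = g(1.414535) = 1.414214
x_4 = g(1.414214) = 1.414214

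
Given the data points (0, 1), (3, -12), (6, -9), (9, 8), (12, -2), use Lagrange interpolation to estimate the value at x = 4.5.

Lagrange interpolation formula:
P(x) = Σ yᵢ × Lᵢ(x)
where Lᵢ(x) = Π_{j≠i} (x - xⱼ)/(xᵢ - xⱼ)

L_0(4.5) = (4.5 - 3)/(0 - 3) × (4.5 - 6)/(0 - 6) × (4.5 - 9)/(0 - 9) × (4.5 - 12)/(0 - 12) = -0.039062
L_1(4.5) = (4.5 - 0)/(3 - 0) × (4.5 - 6)/(3 - 6) × (4.5 - 9)/(3 - 9) × (4.5 - 12)/(3 - 12) = 0.468750
L_2(4.5) = (4.5 - 0)/(6 - 0) × (4.5 - 3)/(6 - 3) × (4.5 - 9)/(6 - 9) × (4.5 - 12)/(6 - 12) = 0.703125
L_3(4.5) = (4.5 - 0)/(9 - 0) × (4.5 - 3)/(9 - 3) × (4.5 - 6)/(9 - 6) × (4.5 - 12)/(9 - 12) = -0.156250
L_4(4.5) = (4.5 - 0)/(12 - 0) × (4.5 - 3)/(12 - 3) × (4.5 - 6)/(12 - 6) × (4.5 - 9)/(12 - 9) = 0.023438

P(4.5) = 1×L_0(4.5) + (-12)×L_1(4.5) + (-9)×L_2(4.5) + 8×L_3(4.5) + (-2)×L_4(4.5)
P(4.5) = -13.289062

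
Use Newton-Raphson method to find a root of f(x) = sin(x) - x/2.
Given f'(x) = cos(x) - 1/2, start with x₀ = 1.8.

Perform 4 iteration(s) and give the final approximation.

f(x) = sin(x) - x/2
f'(x) = cos(x) - 1/2
x₀ = 1.8

Newton-Raphson formula: x_{n+1} = x_n - f(x_n)/f'(x_n)

Iteration 1:
  f(1.800000) = 0.073848
  f'(1.800000) = -0.727202
  x_1 = 1.800000 - 0.073848/(-0.727202) = 1.901550
Iteration 2:
  f(1.901550) = -0.004977
  f'(1.901550) = -0.824756
  x_2 = 1.901550 - (-0.004977)/(-0.824756) = 1.895515
Iteration 3:
  f(1.895515) = -0.000017
  f'(1.895515) = -0.819042
  x_3 = 1.895515 - (-0.000017)/(-0.819042) = 1.895494
Iteration 4:
  f(1.895494) = 0.000000
  f'(1.895494) = -0.819023
  x_4 = 1.895494 - 0.000000/(-0.819023) = 1.895494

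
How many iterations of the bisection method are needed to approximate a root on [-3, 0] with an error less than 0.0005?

We need (b-a)/2^n ≤ 0.0005
(0 - (-3))/2^n ≤ 0.0005
3/2^n ≤ 0.0005
2^n ≥ 6000
n ≥ log₂(6000) = 12.55
n ≥ 13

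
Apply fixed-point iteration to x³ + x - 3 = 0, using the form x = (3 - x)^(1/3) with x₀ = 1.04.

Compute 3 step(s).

Equation: x³ + x - 3 = 0
Fixed-point form: x = (3 - x)^(1/3)
x₀ = 1.04

x_1 = g(1.040000) = 1.251465
x_2 = g(1.251465) = 1.204735
x_3 = g(1.204735) = 1.215373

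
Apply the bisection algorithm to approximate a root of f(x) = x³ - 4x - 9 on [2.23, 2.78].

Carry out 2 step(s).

f(x) = x³ - 4x - 9
Initial interval: [2.23, 2.78]

Iteration 1:
  c_1 = (2.230000 + 2.780000)/2 = 2.505000
  f(c_1) = f(2.505000) = -3.301062
  f(a) × f(c) ≥ 0, new interval: [2.505000, 2.780000]
Iteration 2:
  c_2 = (2.505000 + 2.780000)/2 = 2.642500
  f(c_2) = f(2.642500) = -1.117934
  f(a) × f(c) ≥ 0, new interval: [2.642500, 2.780000]

After 2 iteration(s), the approximation is c_2 = 2.642500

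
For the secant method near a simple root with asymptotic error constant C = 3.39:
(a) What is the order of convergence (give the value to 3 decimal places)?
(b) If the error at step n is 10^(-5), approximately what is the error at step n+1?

(a) Secant method has superlinear convergence with order φ = (1+√5)/2 ≈ 1.618.
    This means |e_{n+1}| ≈ C|e_n|^1.618.

(b) With |e_n| = 10^(-5) and C = 3.39:
    |e_{n+1}| ≈ 3.39 × (10^(-5))^1.618 = 3.39 × 10^(-8.09)

(a) ≈ 1.618 (golden ratio); (b) |e_{n+1}| ≈ 2.754e-08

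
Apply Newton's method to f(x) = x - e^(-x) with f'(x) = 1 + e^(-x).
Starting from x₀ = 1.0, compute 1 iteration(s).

f(x) = x - e^(-x)
f'(x) = 1 + e^(-x)
x₀ = 1.0

Newton-Raphson formula: x_{n+1} = x_n - f(x_n)/f'(x_n)

Iteration 1:
  f(1.000000) = 0.632121
  f'(1.000000) = 1.367879
  x_1 = 1.000000 - 0.632121/1.367879 = 0.537883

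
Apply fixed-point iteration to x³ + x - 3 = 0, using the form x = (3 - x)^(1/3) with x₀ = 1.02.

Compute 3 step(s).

Equation: x³ + x - 3 = 0
Fixed-point form: x = (3 - x)^(1/3)
x₀ = 1.02

x_1 = g(1.020000) = 1.255707
x_2 = g(1.255707) = 1.203760
x_3 = g(1.203760) = 1.215593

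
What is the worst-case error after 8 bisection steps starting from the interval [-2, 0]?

Bisection error bound: |error| ≤ (b-a)/2^n
|error| ≤ (0 - (-2))/2^8 = 2/2^8
|error| ≤ 0.0078125000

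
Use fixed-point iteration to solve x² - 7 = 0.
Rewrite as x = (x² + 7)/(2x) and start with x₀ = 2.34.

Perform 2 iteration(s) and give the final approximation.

Equation: x² - 7 = 0
Fixed-point form: x = (x² + 7)/(2x)
x₀ = 2.34

x_1 = g(2.340000) = 2.665726
x_2 = g(2.665726) = 2.645826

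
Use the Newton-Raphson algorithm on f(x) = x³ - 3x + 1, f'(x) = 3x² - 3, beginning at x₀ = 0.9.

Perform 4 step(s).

f(x) = x³ - 3x + 1
f'(x) = 3x² - 3
x₀ = 0.9

Newton-Raphson formula: x_{n+1} = x_n - f(x_n)/f'(x_n)

Iteration 1:
  f(0.900000) = -0.971000
  f'(0.900000) = -0.570000
  x_1 = 0.900000 - (-0.971000)/(-0.570000) = -0.803509
Iteration 2:
  f(-0.803509) = 2.891760
  f'(-0.803509) = -1.063121
  x_2 = -0.803509 - 2.891760/(-1.063121) = 1.916558
Iteration 3:
  f(1.916558) = 2.290216
  f'(1.916558) = 8.019582
  x_3 = 1.916558 - 2.290216/8.019582 = 1.630980
Iteration 4:
  f(1.630980) = 0.445623
  f'(1.630980) = 4.980287
  x_4 = 1.630980 - 0.445623/4.980287 = 1.541503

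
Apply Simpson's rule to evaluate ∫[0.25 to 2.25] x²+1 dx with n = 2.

f(x) = x²+1
a = 0.25, b = 2.25, n = 2
h = (b - a)/n = 1.000000

Simpson's rule: (h/3)[f(x₀) + 4f(x₁) + 2f(x₂) + ... + f(xₙ)]

x_0 = 0.2500, f(x_0) = 1.062500, coefficient = 1
x_1 = 1.2500, f(x_1) = 2.562500, coefficient = 4
x_2 = 2.2500, f(x_2) = 6.062500, coefficient = 1

I ≈ (1.000000/3) × 17.375000 = 5.791667
Exact value: 5.791667
Error: 0.000000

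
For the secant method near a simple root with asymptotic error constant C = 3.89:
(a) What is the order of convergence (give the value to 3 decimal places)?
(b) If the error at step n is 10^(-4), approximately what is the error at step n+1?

(a) Secant method has superlinear convergence with order φ = (1+√5)/2 ≈ 1.618.
    This means |e_{n+1}| ≈ C|e_n|^1.618.

(b) With |e_n| = 10^(-4) and C = 3.89:
    |e_{n+1}| ≈ 3.89 × (10^(-4))^1.618 = 3.89 × 10^(-6.47)

(a) ≈ 1.618 (golden ratio); (b) |e_{n+1}| ≈ 1.312e-06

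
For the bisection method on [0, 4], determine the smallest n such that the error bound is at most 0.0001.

We need (b-a)/2^n ≤ 0.0001
(4 - 0)/2^n ≤ 0.0001
4/2^n ≤ 0.0001
2^n ≥ 40000
n ≥ log₂(40000) = 15.29
n ≥ 16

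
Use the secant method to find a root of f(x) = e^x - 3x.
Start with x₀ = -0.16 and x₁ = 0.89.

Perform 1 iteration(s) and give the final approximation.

f(x) = e^x - 3x
x₀ = -0.16, x₁ = 0.89

Secant formula: x_{n+1} = x_n - f(x_n)(x_n - x_{n-1})/(f(x_n) - f(x_{n-1}))

Iteration 1:
  f(-0.160000) = 1.332144
  f(0.890000) = -0.234870
  x_2 = 0.890000 - (-0.234870)×(0.890000 - (-0.160000))/(-0.234870 - 1.332144)
       = 0.732622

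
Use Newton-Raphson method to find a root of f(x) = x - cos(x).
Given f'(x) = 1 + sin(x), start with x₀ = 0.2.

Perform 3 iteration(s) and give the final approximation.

f(x) = x - cos(x)
f'(x) = 1 + sin(x)
x₀ = 0.2

Newton-Raphson formula: x_{n+1} = x_n - f(x_n)/f'(x_n)

Iteration 1:
  f(0.200000) = -0.780067
  f'(0.200000) = 1.198669
  x_1 = 0.200000 - (-0.780067)/1.198669 = 0.850777
Iteration 2:
  f(0.850777) = 0.191378
  f'(0.850777) = 1.751793
  x_2 = 0.850777 - 0.191378/1.751793 = 0.741530
Iteration 3:
  f(0.741530) = 0.004094
  f'(0.741530) = 1.675417
  x_3 = 0.741530 - 0.004094/1.675417 = 0.739086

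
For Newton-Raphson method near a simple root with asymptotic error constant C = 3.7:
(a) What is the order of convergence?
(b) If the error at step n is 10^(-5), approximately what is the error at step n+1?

(a) Newton-Raphson has quadratic (order 2) convergence near simple roots.
    This means |e_{n+1}| ≈ C|e_n|².

(b) With |e_n| = 10^(-5) and C = 3.7:
    |e_{n+1}| ≈ 3.7 × (10^(-5))² = 3.7 × 10^(-10)

(a) 2 (quadratic); (b) |e_{n+1}| ≈ 3.700e-10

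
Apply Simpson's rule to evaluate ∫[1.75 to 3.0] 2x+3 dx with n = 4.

f(x) = 2x+3
a = 1.75, b = 3.0, n = 4
h = (b - a)/n = 0.312500

Simpson's rule: (h/3)[f(x₀) + 4f(x₁) + 2f(x₂) + ... + f(xₙ)]

x_0 = 1.7500, f(x_0) = 6.500000, coefficient = 1
x_1 = 2.0625, f(x_1) = 7.125000, coefficient = 4
x_2 = 2.3750, f(x_2) = 7.750000, coefficient = 2
x_3 = 2.6875, f(x_3) = 8.375000, coefficient = 4
x_4 = 3.0000, f(x_4) = 9.000000, coefficient = 1

I ≈ (0.312500/3) × 93.000000 = 9.687500
Exact value: 9.687500
Error: 0.000000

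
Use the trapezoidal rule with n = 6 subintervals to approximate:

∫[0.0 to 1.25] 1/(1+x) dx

f(x) = 1/(1+x)
a = 0.0, b = 1.25, n = 6
h = (b - a)/n = 0.208333

Trapezoidal rule: (h/2)[f(x₀) + 2f(x₁) + 2f(x₂) + ... + f(xₙ)]

x_0 = 0.0000, f(x_0) = 1.000000, coefficient = 1
x_1 = 0.2083, f(x_1) = 0.827586, coefficient = 2
x_2 = 0.4167, f(x_2) = 0.705882, coefficient = 2
x_3 = 0.6250, f(x_3) = 0.615385, coefficient = 2
x_4 = 0.8333, f(x_4) = 0.545455, coefficient = 2
x_5 = 1.0417, f(x_5) = 0.489796, coefficient = 2
x_6 = 1.2500, f(x_6) = 0.444444, coefficient = 1

I ≈ (0.208333/2) × 7.812652 = 0.813818
Exact value: 0.810930
Error: 0.002888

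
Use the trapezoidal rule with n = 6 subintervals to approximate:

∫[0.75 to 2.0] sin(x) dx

f(x) = sin(x)
a = 0.75, b = 2.0, n = 6
h = (b - a)/n = 0.208333

Trapezoidal rule: (h/2)[f(x₀) + 2f(x₁) + 2f(x₂) + ... + f(xₙ)]

x_0 = 0.7500, f(x_0) = 0.681639, coefficient = 1
x_1 = 0.9583, f(x_1) = 0.818235, coefficient = 2
x_2 = 1.1667, f(x_2) = 0.919445, coefficient = 2
x_3 = 1.3750, f(x_3) = 0.980893, coefficient = 2
x_4 = 1.5833, f(x_4) = 0.999921, coefficient = 2
x_5 = 1.7917, f(x_5) = 0.975707, coefficient = 2
x_6 = 2.0000, f(x_6) = 0.909297, coefficient = 1

I ≈ (0.208333/2) × 10.979339 = 1.143681
Exact value: 1.147836
Error: 0.004155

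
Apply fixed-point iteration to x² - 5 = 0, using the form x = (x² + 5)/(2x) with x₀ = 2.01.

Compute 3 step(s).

Equation: x² - 5 = 0
Fixed-point form: x = (x² + 5)/(2x)
x₀ = 2.01

x_1 = g(2.010000) = 2.248781
x_2 = g(2.248781) = 2.236104
x_3 = g(2.236104) = 2.236068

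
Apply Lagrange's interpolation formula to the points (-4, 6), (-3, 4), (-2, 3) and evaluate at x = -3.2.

Lagrange interpolation formula:
P(x) = Σ yᵢ × Lᵢ(x)
where Lᵢ(x) = Π_{j≠i} (x - xⱼ)/(xᵢ - xⱼ)

L_0(-3.2) = (-3.2 - (-3))/(-4 - (-3)) × (-3.2 - (-2))/(-4 - (-2)) = 0.120000
L_1(-3.2) = (-3.2 - (-4))/(-3 - (-4)) × (-3.2 - (-2))/(-3 - (-2)) = 0.960000
L_2(-3.2) = (-3.2 - (-4))/(-2 - (-4)) × (-3.2 - (-3))/(-2 - (-3)) = -0.080000

P(-3.2) = 6×L_0(-3.2) + 4×L_1(-3.2) + 3×L_2(-3.2)
P(-3.2) = 4.320000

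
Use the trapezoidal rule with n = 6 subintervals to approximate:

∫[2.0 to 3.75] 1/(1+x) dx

f(x) = 1/(1+x)
a = 2.0, b = 3.75, n = 6
h = (b - a)/n = 0.291667

Trapezoidal rule: (h/2)[f(x₀) + 2f(x₁) + 2f(x₂) + ... + f(xₙ)]

x_0 = 2.0000, f(x_0) = 0.333333, coefficient = 1
x_1 = 2.2917, f(x_1) = 0.303797, coefficient = 2
x_2 = 2.5833, f(x_2) = 0.279070, coefficient = 2
x_3 = 2.8750, f(x_3) = 0.258065, coefficient = 2
x_4 = 3.1667, f(x_4) = 0.240000, coefficient = 2
x_5 = 3.4583, f(x_5) = 0.224299, coefficient = 2
x_6 = 3.7500, f(x_6) = 0.210526, coefficient = 1

I ≈ (0.291667/2) × 3.154321 = 0.460005
Exact value: 0.459532
Error: 0.000473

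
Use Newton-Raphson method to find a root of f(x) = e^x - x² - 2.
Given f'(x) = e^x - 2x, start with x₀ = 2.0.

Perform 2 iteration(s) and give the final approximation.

f(x) = e^x - x² - 2
f'(x) = e^x - 2x
x₀ = 2.0

Newton-Raphson formula: x_{n+1} = x_n - f(x_n)/f'(x_n)

Iteration 1:
  f(2.000000) = 1.389056
  f'(2.000000) = 3.389056
  x_1 = 2.000000 - 1.389056/3.389056 = 1.590135
Iteration 2:
  f(1.590135) = 0.375881
  f'(1.590135) = 1.724140
  x_2 = 1.590135 - 0.375881/1.724140 = 1.372124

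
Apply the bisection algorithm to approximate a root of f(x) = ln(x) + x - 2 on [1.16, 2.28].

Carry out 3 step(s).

f(x) = ln(x) + x - 2
Initial interval: [1.16, 2.28]

Iteration 1:
  c_1 = (1.160000 + 2.280000)/2 = 1.720000
  f(c_1) = f(1.720000) = 0.262324
  f(a) × f(c) < 0, new interval: [1.160000, 1.720000]
Iteration 2:
  c_2 = (1.160000 + 1.720000)/2 = 1.440000
  f(c_2) = f(1.440000) = -0.195357
  f(a) × f(c) ≥ 0, new interval: [1.440000, 1.720000]
Iteration 3:
  c_3 = (1.440000 + 1.720000)/2 = 1.580000
  f(c_3) = f(1.580000) = 0.037425
  f(a) × f(c) < 0, new interval: [1.440000, 1.580000]

After 3 iteration(s), the approximation is c_3 = 1.580000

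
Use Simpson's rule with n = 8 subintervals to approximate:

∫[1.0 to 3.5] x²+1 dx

f(x) = x²+1
a = 1.0, b = 3.5, n = 8
h = (b - a)/n = 0.312500

Simpson's rule: (h/3)[f(x₀) + 4f(x₁) + 2f(x₂) + ... + f(xₙ)]

x_0 = 1.0000, f(x_0) = 2.000000, coefficient = 1
x_1 = 1.3125, f(x_1) = 2.722656, coefficient = 4
x_2 = 1.6250, f(x_2) = 3.640625, coefficient = 2
x_3 = 1.9375, f(x_3) = 4.753906, coefficient = 4
x_4 = 2.2500, f(x_4) = 6.062500, coefficient = 2
x_5 = 2.5625, f(x_5) = 7.566406, coefficient = 4
x_6 = 2.8750, f(x_6) = 9.265625, coefficient = 2
x_7 = 3.1875, f(x_7) = 11.160156, coefficient = 4
x_8 = 3.5000, f(x_8) = 13.250000, coefficient = 1

I ≈ (0.312500/3) × 158.000000 = 16.458333
Exact value: 16.458333
Error: 0.000000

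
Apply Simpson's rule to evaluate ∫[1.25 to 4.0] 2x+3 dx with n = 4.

f(x) = 2x+3
a = 1.25, b = 4.0, n = 4
h = (b - a)/n = 0.687500

Simpson's rule: (h/3)[f(x₀) + 4f(x₁) + 2f(x₂) + ... + f(xₙ)]

x_0 = 1.2500, f(x_0) = 5.500000, coefficient = 1
x_1 = 1.9375, f(x_1) = 6.875000, coefficient = 4
x_2 = 2.6250, f(x_2) = 8.250000, coefficient = 2
x_3 = 3.3125, f(x_3) = 9.625000, coefficient = 4
x_4 = 4.0000, f(x_4) = 11.000000, coefficient = 1

I ≈ (0.687500/3) × 99.000000 = 22.687500
Exact value: 22.687500
Error: 0.000000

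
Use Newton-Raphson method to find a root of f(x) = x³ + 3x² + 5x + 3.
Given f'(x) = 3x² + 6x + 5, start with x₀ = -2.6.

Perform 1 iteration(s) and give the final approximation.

f(x) = x³ + 3x² + 5x + 3
f'(x) = 3x² + 6x + 5
x₀ = -2.6

Newton-Raphson formula: x_{n+1} = x_n - f(x_n)/f'(x_n)

Iteration 1:
  f(-2.600000) = -7.296000
  f'(-2.600000) = 9.680000
  x_1 = -2.600000 - (-7.296000)/9.680000 = -1.846281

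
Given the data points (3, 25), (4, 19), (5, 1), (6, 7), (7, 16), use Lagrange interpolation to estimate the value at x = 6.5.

Lagrange interpolation formula:
P(x) = Σ yᵢ × Lᵢ(x)
where Lᵢ(x) = Π_{j≠i} (x - xⱼ)/(xᵢ - xⱼ)

L_0(6.5) = (6.5 - 4)/(3 - 4) × (6.5 - 5)/(3 - 5) × (6.5 - 6)/(3 - 6) × (6.5 - 7)/(3 - 7) = -0.039062
L_1(6.5) = (6.5 - 3)/(4 - 3) × (6.5 - 5)/(4 - 5) × (6.5 - 6)/(4 - 6) × (6.5 - 7)/(4 - 7) = 0.218750
L_2(6.5) = (6.5 - 3)/(5 - 3) × (6.5 - 4)/(5 - 4) × (6.5 - 6)/(5 - 6) × (6.5 - 7)/(5 - 7) = -0.546875
L_3(6.5) = (6.5 - 3)/(6 - 3) × (6.5 - 4)/(6 - 4) × (6.5 - 5)/(6 - 5) × (6.5 - 7)/(6 - 7) = 1.093750
L_4(6.5) = (6.5 - 3)/(7 - 3) × (6.5 - 4)/(7 - 4) × (6.5 - 5)/(7 - 5) × (6.5 - 6)/(7 - 6) = 0.273438

P(6.5) = 25×L_0(6.5) + 19×L_1(6.5) + 1×L_2(6.5) + 7×L_3(6.5) + 16×L_4(6.5)
P(6.5) = 14.664062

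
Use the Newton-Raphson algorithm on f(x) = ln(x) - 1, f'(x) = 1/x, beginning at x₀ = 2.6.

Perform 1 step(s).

f(x) = ln(x) - 1
f'(x) = 1/x
x₀ = 2.6

Newton-Raphson formula: x_{n+1} = x_n - f(x_n)/f'(x_n)

Iteration 1:
  f(2.600000) = -0.044489
  f'(2.600000) = 0.384615
  x_1 = 2.600000 - (-0.044489)/0.384615 = 2.715670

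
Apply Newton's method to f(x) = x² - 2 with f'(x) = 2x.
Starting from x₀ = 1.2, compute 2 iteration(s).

f(x) = x² - 2
f'(x) = 2x
x₀ = 1.2

Newton-Raphson formula: x_{n+1} = x_n - f(x_n)/f'(x_n)

Iteration 1:
  f(1.200000) = -0.560000
  f'(1.200000) = 2.400000
  x_1 = 1.200000 - (-0.560000)/2.400000 = 1.433333
Iteration 2:
  f(1.433333) = 0.054444
  f'(1.433333) = 2.866667
  x_2 = 1.433333 - 0.054444/2.866667 = 1.414341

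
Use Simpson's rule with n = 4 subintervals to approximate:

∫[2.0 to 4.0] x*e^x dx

f(x) = x*e^x
a = 2.0, b = 4.0, n = 4
h = (b - a)/n = 0.500000

Simpson's rule: (h/3)[f(x₀) + 4f(x₁) + 2f(x₂) + ... + f(xₙ)]

x_0 = 2.0000, f(x_0) = 14.778112, coefficient = 1
x_1 = 2.5000, f(x_1) = 30.456235, coefficient = 4
x_2 = 3.0000, f(x_2) = 60.256611, coefficient = 2
x_3 = 3.5000, f(x_3) = 115.904082, coefficient = 4
x_4 = 4.0000, f(x_4) = 218.392600, coefficient = 1

I ≈ (0.500000/3) × 939.125201 = 156.520867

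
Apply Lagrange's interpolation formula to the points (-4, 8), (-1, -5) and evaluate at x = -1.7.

Lagrange interpolation formula:
P(x) = Σ yᵢ × Lᵢ(x)
where Lᵢ(x) = Π_{j≠i} (x - xⱼ)/(xᵢ - xⱼ)

L_0(-1.7) = (-1.7 - (-1))/(-4 - (-1)) = 0.233333
L_1(-1.7) = (-1.7 - (-4))/(-1 - (-4)) = 0.766667

P(-1.7) = 8×L_0(-1.7) + (-5)×L_1(-1.7)
P(-1.7) = -1.966667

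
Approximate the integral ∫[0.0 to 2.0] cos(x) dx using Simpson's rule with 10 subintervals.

f(x) = cos(x)
a = 0.0, b = 2.0, n = 10
h = (b - a)/n = 0.200000

Simpson's rule: (h/3)[f(x₀) + 4f(x₁) + 2f(x₂) + ... + f(xₙ)]

x_0 = 0.0000, f(x_0) = 1.000000, coefficient = 1
x_1 = 0.2000, f(x_1) = 0.980067, coefficient = 4
x_2 = 0.4000, f(x_2) = 0.921061, coefficient = 2
x_3 = 0.6000, f(x_3) = 0.825336, coefficient = 4
x_4 = 0.8000, f(x_4) = 0.696707, coefficient = 2
x_5 = 1.0000, f(x_5) = 0.540302, coefficient = 4
x_6 = 1.2000, f(x_6) = 0.362358, coefficient = 2
x_7 = 1.4000, f(x_7) = 0.169967, coefficient = 4
x_8 = 1.6000, f(x_8) = -0.029200, coefficient = 2
x_9 = 1.8000, f(x_9) = -0.227202, coefficient = 4
x_10 = 2.0000, f(x_10) = -0.416147, coefficient = 1

I ≈ (0.200000/3) × 13.639583 = 0.909306
Exact value: 0.909297
Error: 0.000008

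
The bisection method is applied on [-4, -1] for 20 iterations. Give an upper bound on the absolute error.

Bisection error bound: |error| ≤ (b-a)/2^n
|error| ≤ (-1 - (-4))/2^20 = 3/2^20
|error| ≤ 0.0000028610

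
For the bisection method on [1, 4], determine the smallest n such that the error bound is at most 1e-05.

We need (b-a)/2^n ≤ 1e-05
(4 - 1)/2^n ≤ 1e-05
3/2^n ≤ 1e-05
2^n ≥ 300000
n ≥ log₂(300000) = 18.19
n ≥ 19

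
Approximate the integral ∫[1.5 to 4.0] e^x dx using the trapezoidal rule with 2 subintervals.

f(x) = e^x
a = 1.5, b = 4.0, n = 2
h = (b - a)/n = 1.250000

Trapezoidal rule: (h/2)[f(x₀) + 2f(x₁) + 2f(x₂) + ... + f(xₙ)]

x_0 = 1.5000, f(x_0) = 4.481689, coefficient = 1
x_1 = 2.7500, f(x_1) = 15.642632, coefficient = 2
x_2 = 4.0000, f(x_2) = 54.598150, coefficient = 1

I ≈ (1.250000/2) × 90.365103 = 56.478189
Exact value: 50.116461
Error: 6.361728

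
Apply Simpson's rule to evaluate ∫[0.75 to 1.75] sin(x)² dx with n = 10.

f(x) = sin(x)²
a = 0.75, b = 1.75, n = 10
h = (b - a)/n = 0.100000

Simpson's rule: (h/3)[f(x₀) + 4f(x₁) + 2f(x₂) + ... + f(xₙ)]

x_0 = 0.7500, f(x_0) = 0.464631, coefficient = 1
x_1 = 0.8500, f(x_1) = 0.564422, coefficient = 4
x_2 = 0.9500, f(x_2) = 0.661645, coefficient = 2
x_3 = 1.0500, f(x_3) = 0.752423, coefficient = 4
x_4 = 1.1500, f(x_4) = 0.833138, coefficient = 2
x_5 = 1.2500, f(x_5) = 0.900572, coefficient = 4
x_6 = 1.3500, f(x_6) = 0.952036, coefficient = 2
x_7 = 1.4500, f(x_7) = 0.985479, coefficient = 4
x_8 = 1.5500, f(x_8) = 0.999568, coefficient = 2
x_9 = 1.6500, f(x_9) = 0.993740, coefficient = 4
x_10 = 1.7500, f(x_10) = 0.968228, coefficient = 1

I ≈ (0.100000/3) × 25.112177 = 0.837073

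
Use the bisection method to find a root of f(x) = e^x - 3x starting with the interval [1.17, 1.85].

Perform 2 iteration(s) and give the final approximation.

f(x) = e^x - 3x
Initial interval: [1.17, 1.85]

Iteration 1:
  c_1 = (1.170000 + 1.850000)/2 = 1.510000
  f(c_1) = f(1.510000) = -0.003269
  f(a) × f(c) ≥ 0, new interval: [1.510000, 1.850000]
Iteration 2:
  c_2 = (1.510000 + 1.850000)/2 = 1.680000
  f(c_2) = f(1.680000) = 0.325556
  f(a) × f(c) < 0, new interval: [1.510000, 1.680000]

After 2 iteration(s), the approximation is c_2 = 1.680000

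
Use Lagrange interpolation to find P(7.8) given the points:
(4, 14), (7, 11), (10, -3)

Lagrange interpolation formula:
P(x) = Σ yᵢ × Lᵢ(x)
where Lᵢ(x) = Π_{j≠i} (x - xⱼ)/(xᵢ - xⱼ)

L_0(7.8) = (7.8 - 7)/(4 - 7) × (7.8 - 10)/(4 - 10) = -0.097778
L_1(7.8) = (7.8 - 4)/(7 - 4) × (7.8 - 10)/(7 - 10) = 0.928889
L_2(7.8) = (7.8 - 4)/(10 - 4) × (7.8 - 7)/(10 - 7) = 0.168889

P(7.8) = 14×L_0(7.8) + 11×L_1(7.8) + (-3)×L_2(7.8)
P(7.8) = 8.342222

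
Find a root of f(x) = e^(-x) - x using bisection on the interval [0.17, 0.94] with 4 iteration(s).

f(x) = e^(-x) - x
Initial interval: [0.17, 0.94]

Iteration 1:
  c_1 = (0.170000 + 0.940000)/2 = 0.555000
  f(c_1) = f(0.555000) = 0.019072
  f(a) × f(c) ≥ 0, new interval: [0.555000, 0.940000]
Iteration 2:
  c_2 = (0.555000 + 0.940000)/2 = 0.747500
  f(c_2) = f(0.747500) = -0.273951
  f(a) × f(c) < 0, new interval: [0.555000, 0.747500]
Iteration 3:
  c_3 = (0.555000 + 0.747500)/2 = 0.651250
  f(c_3) = f(0.651250) = -0.129856
  f(a) × f(c) < 0, new interval: [0.555000, 0.651250]
Iteration 4:
  c_4 = (0.555000 + 0.651250)/2 = 0.603125
  f(c_4) = f(0.603125) = -0.056026
  f(a) × f(c) < 0, new interval: [0.555000, 0.603125]

After 4 iteration(s), the approximation is c_4 = 0.603125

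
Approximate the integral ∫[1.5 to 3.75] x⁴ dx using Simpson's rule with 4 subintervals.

f(x) = x⁴
a = 1.5, b = 3.75, n = 4
h = (b - a)/n = 0.562500

Simpson's rule: (h/3)[f(x₀) + 4f(x₁) + 2f(x₂) + ... + f(xₙ)]

x_0 = 1.5000, f(x_0) = 5.062500, coefficient = 1
x_1 = 2.0625, f(x_1) = 18.095718, coefficient = 4
x_2 = 2.6250, f(x_2) = 47.480713, coefficient = 2
x_3 = 3.1875, f(x_3) = 103.228775, coefficient = 4
x_4 = 3.7500, f(x_4) = 197.753906, coefficient = 1

I ≈ (0.562500/3) × 783.075806 = 146.826714
Exact value: 146.796680
Error: 0.030034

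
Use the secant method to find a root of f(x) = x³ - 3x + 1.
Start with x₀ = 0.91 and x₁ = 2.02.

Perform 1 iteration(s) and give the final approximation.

f(x) = x³ - 3x + 1
x₀ = 0.91, x₁ = 2.02

Secant formula: x_{n+1} = x_n - f(x_n)(x_n - x_{n-1})/(f(x_n) - f(x_{n-1}))

Iteration 1:
  f(0.910000) = -0.976429
  f(2.020000) = 3.182408
  x_2 = 2.020000 - 3.182408×(2.020000 - 0.910000)/(3.182408 - (-0.976429))
       = 1.170610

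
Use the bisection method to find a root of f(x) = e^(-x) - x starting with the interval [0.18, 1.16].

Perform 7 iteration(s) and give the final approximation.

f(x) = e^(-x) - x
Initial interval: [0.18, 1.16]

Iteration 1:
  c_1 = (0.180000 + 1.160000)/2 = 0.670000
  f(c_1) = f(0.670000) = -0.158291
  f(a) × f(c) < 0, new interval: [0.180000, 0.670000]
Iteration 2:
  c_2 = (0.180000 + 0.670000)/2 = 0.425000
  f(c_2) = f(0.425000) = 0.228770
  f(a) × f(c) ≥ 0, new interval: [0.425000, 0.670000]
Iteration 3:
  c_3 = (0.425000 + 0.670000)/2 = 0.547500
  f(c_3) = f(0.547500) = 0.030894
  f(a) × f(c) ≥ 0, new interval: [0.547500, 0.670000]
Iteration 4:
  c_4 = (0.547500 + 0.670000)/2 = 0.608750
  f(c_4) = f(0.608750) = -0.064720
  f(a) × f(c) < 0, new interval: [0.547500, 0.608750]
Iteration 5:
  c_5 = (0.547500 + 0.608750)/2 = 0.578125
  f(c_5) = f(0.578125) = -0.017176
  f(a) × f(c) < 0, new interval: [0.547500, 0.578125]
Iteration 6:
  c_6 = (0.547500 + 0.578125)/2 = 0.562812
  f(c_6) = f(0.562812) = 0.006792
  f(a) × f(c) ≥ 0, new interval: [0.562812, 0.578125]
Iteration 7:
  c_7 = (0.562812 + 0.578125)/2 = 0.570469
  f(c_7) = f(0.570469) = -0.005208
  f(a) × f(c) < 0, new interval: [0.562812, 0.570469]

After 7 iteration(s), the approximation is c_7 = 0.570469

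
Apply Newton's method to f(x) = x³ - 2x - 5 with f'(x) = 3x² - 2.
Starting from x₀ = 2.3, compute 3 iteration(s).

f(x) = x³ - 2x - 5
f'(x) = 3x² - 2
x₀ = 2.3

Newton-Raphson formula: x_{n+1} = x_n - f(x_n)/f'(x_n)

Iteration 1:
  f(2.300000) = 2.567000
  f'(2.300000) = 13.870000
  x_1 = 2.300000 - 2.567000/13.870000 = 2.114924
Iteration 2:
  f(2.114924) = 0.230006
  f'(2.114924) = 11.418714
  x_2 = 2.114924 - 0.230006/11.418714 = 2.094781
Iteration 3:
  f(2.094781) = 0.002566
  f'(2.094781) = 11.164327
  x_3 = 2.094781 - 0.002566/11.164327 = 2.094552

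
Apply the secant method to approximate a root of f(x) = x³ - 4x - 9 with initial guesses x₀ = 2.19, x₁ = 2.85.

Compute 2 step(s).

f(x) = x³ - 4x - 9
x₀ = 2.19, x₁ = 2.85

Secant formula: x_{n+1} = x_n - f(x_n)(x_n - x_{n-1})/(f(x_n) - f(x_{n-1}))

Iteration 1:
  f(2.190000) = -7.256541
  f(2.850000) = 2.749125
  x_2 = 2.850000 - 2.749125×(2.850000 - 2.190000)/(2.749125 - (-7.256541))
       = 2.668660
Iteration 2:
  f(2.850000) = 2.749125
  f(2.668660) = -0.669112
  x_3 = 2.668660 - (-0.669112)×(2.668660 - 2.850000)/(-0.669112 - 2.749125)
       = 2.704157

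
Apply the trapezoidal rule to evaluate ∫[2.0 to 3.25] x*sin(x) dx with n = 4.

f(x) = x*sin(x)
a = 2.0, b = 3.25, n = 4
h = (b - a)/n = 0.312500

Trapezoidal rule: (h/2)[f(x₀) + 2f(x₁) + 2f(x₂) + ... + f(xₙ)]

x_0 = 2.0000, f(x_0) = 1.818595, coefficient = 1
x_1 = 2.3125, f(x_1) = 1.705050, coefficient = 2
x_2 = 2.6250, f(x_2) = 1.296541, coefficient = 2
x_3 = 2.9375, f(x_3) = 0.595369, coefficient = 2
x_4 = 3.2500, f(x_4) = -0.351634, coefficient = 1

I ≈ (0.312500/2) × 8.660879 = 1.353262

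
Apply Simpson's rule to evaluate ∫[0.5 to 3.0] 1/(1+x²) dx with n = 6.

f(x) = 1/(1+x²)
a = 0.5, b = 3.0, n = 6
h = (b - a)/n = 0.416667

Simpson's rule: (h/3)[f(x₀) + 4f(x₁) + 2f(x₂) + ... + f(xₙ)]

x_0 = 0.5000, f(x_0) = 0.800000, coefficient = 1
x_1 = 0.9167, f(x_1) = 0.543396, coefficient = 4
x_2 = 1.3333, f(x_2) = 0.360000, coefficient = 2
x_3 = 1.7500, f(x_3) = 0.246154, coefficient = 4
x_4 = 2.1667, f(x_4) = 0.175610, coefficient = 2
x_5 = 2.5833, f(x_5) = 0.130317, coefficient = 4
x_6 = 3.0000, f(x_6) = 0.100000, coefficient = 1

I ≈ (0.416667/3) × 5.650687 = 0.784818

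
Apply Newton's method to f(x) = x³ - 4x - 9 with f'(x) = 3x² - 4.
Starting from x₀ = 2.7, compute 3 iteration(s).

f(x) = x³ - 4x - 9
f'(x) = 3x² - 4
x₀ = 2.7

Newton-Raphson formula: x_{n+1} = x_n - f(x_n)/f'(x_n)

Iteration 1:
  f(2.700000) = -0.117000
  f'(2.700000) = 17.870000
  x_1 = 2.700000 - (-0.117000)/17.870000 = 2.706547
Iteration 2:
  f(2.706547) = 0.000348
  f'(2.706547) = 17.976195
  x_2 = 2.706547 - 0.000348/17.976195 = 2.706528
Iteration 3:
  f(2.706528) = 0.000000
  f'(2.706528) = 17.975881
  x_3 = 2.706528 - 0.000000/17.975881 = 2.706528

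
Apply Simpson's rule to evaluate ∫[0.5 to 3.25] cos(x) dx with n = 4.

f(x) = cos(x)
a = 0.5, b = 3.25, n = 4
h = (b - a)/n = 0.687500

Simpson's rule: (h/3)[f(x₀) + 4f(x₁) + 2f(x₂) + ... + f(xₙ)]

x_0 = 0.5000, f(x_0) = 0.877583, coefficient = 1
x_1 = 1.1875, f(x_1) = 0.373980, coefficient = 4
x_2 = 1.8750, f(x_2) = -0.299534, coefficient = 2
x_3 = 2.5625, f(x_3) = -0.836960, coefficient = 4
x_4 = 3.2500, f(x_4) = -0.994130, coefficient = 1

I ≈ (0.687500/3) × -2.567534 = -0.588393
Exact value: -0.587621
Error: 0.000772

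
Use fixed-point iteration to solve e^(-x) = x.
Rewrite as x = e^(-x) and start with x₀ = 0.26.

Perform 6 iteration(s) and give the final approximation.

Equation: e^(-x) = x
Fixed-point form: x = e^(-x)
x₀ = 0.26

x_1 = g(0.260000) = 0.771052
x_2 = g(0.771052) = 0.462526
x_3 = g(0.462526) = 0.629691
x_4 = g(0.629691) = 0.532757
x_5 = g(0.532757) = 0.586985
x_6 = g(0.586985) = 0.556001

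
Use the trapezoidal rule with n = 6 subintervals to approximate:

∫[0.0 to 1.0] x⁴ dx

f(x) = x⁴
a = 0.0, b = 1.0, n = 6
h = (b - a)/n = 0.166667

Trapezoidal rule: (h/2)[f(x₀) + 2f(x₁) + 2f(x₂) + ... + f(xₙ)]

x_0 = 0.0000, f(x_0) = 0.000000, coefficient = 1
x_1 = 0.1667, f(x_1) = 0.000772, coefficient = 2
x_2 = 0.3333, f(x_2) = 0.012346, coefficient = 2
x_3 = 0.5000, f(x_3) = 0.062500, coefficient = 2
x_4 = 0.6667, f(x_4) = 0.197531, coefficient = 2
x_5 = 0.8333, f(x_5) = 0.482253, coefficient = 2
x_6 = 1.0000, f(x_6) = 1.000000, coefficient = 1

I ≈ (0.166667/2) × 2.510802 = 0.209234
Exact value: 0.200000
Error: 0.009234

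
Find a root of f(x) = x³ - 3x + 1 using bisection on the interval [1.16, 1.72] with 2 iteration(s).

f(x) = x³ - 3x + 1
Initial interval: [1.16, 1.72]

Iteration 1:
  c_1 = (1.160000 + 1.720000)/2 = 1.440000
  f(c_1) = f(1.440000) = -0.334016
  f(a) × f(c) ≥ 0, new interval: [1.440000, 1.720000]
Iteration 2:
  c_2 = (1.440000 + 1.720000)/2 = 1.580000
  f(c_2) = f(1.580000) = 0.204312
  f(a) × f(c) < 0, new interval: [1.440000, 1.580000]

After 2 iteration(s), the approximation is c_2 = 1.580000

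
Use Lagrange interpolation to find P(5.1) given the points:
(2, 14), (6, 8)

Lagrange interpolation formula:
P(x) = Σ yᵢ × Lᵢ(x)
where Lᵢ(x) = Π_{j≠i} (x - xⱼ)/(xᵢ - xⱼ)

L_0(5.1) = (5.1 - 6)/(2 - 6) = 0.225000
L_1(5.1) = (5.1 - 2)/(6 - 2) = 0.775000

P(5.1) = 14×L_0(5.1) + 8×L_1(5.1)
P(5.1) = 9.350000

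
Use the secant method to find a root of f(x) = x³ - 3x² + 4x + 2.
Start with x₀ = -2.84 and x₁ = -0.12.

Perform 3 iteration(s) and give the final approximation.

f(x) = x³ - 3x² + 4x + 2
x₀ = -2.84, x₁ = -0.12

Secant formula: x_{n+1} = x_n - f(x_n)(x_n - x_{n-1})/(f(x_n) - f(x_{n-1}))

Iteration 1:
  f(-2.840000) = -56.463104
  f(-0.120000) = 1.475072
  x_2 = -0.120000 - 1.475072×(-0.120000 - (-2.840000))/(1.475072 - (-56.463104))
       = -0.189250
Iteration 2:
  f(-0.120000) = 1.475072
  f(-0.189250) = 1.128777
  x_3 = -0.189250 - 1.128777×(-0.189250 - (-0.120000))/(1.128777 - 1.475072)
       = -0.414975
Iteration 3:
  f(-0.189250) = 1.128777
  f(-0.414975) = -0.247971
  x_4 = -0.414975 - (-0.247971)×(-0.414975 - (-0.189250))/(-0.247971 - 1.128777)
       = -0.374319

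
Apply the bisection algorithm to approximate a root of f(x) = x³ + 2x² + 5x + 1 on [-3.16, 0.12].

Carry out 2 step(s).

f(x) = x³ + 2x² + 5x + 1
Initial interval: [-3.16, 0.12]

Iteration 1:
  c_1 = (-3.160000 + 0.120000)/2 = -1.520000
  f(c_1) = f(-1.520000) = -5.491008
  f(a) × f(c) ≥ 0, new interval: [-1.520000, 0.120000]
Iteration 2:
  c_2 = (-1.520000 + 0.120000)/2 = -0.700000
  f(c_2) = f(-0.700000) = -1.863000
  f(a) × f(c) ≥ 0, new interval: [-0.700000, 0.120000]

After 2 iteration(s), the approximation is c_2 = -0.700000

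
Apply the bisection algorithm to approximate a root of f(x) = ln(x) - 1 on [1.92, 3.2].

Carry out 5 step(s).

f(x) = ln(x) - 1
Initial interval: [1.92, 3.2]

Iteration 1:
  c_1 = (1.920000 + 3.200000)/2 = 2.560000
  f(c_1) = f(2.560000) = -0.059993
  f(a) × f(c) ≥ 0, new interval: [2.560000, 3.200000]
Iteration 2:
  c_2 = (2.560000 + 3.200000)/2 = 2.880000
  f(c_2) = f(2.880000) = 0.057790
  f(a) × f(c) < 0, new interval: [2.560000, 2.880000]
Iteration 3:
  c_3 = (2.560000 + 2.880000)/2 = 2.720000
  f(c_3) = f(2.720000) = 0.000632
  f(a) × f(c) < 0, new interval: [2.560000, 2.720000]
Iteration 4:
  c_4 = (2.560000 + 2.720000)/2 = 2.640000
  f(c_4) = f(2.640000) = -0.029221
  f(a) × f(c) ≥ 0, new interval: [2.640000, 2.720000]
Iteration 5:
  c_5 = (2.640000 + 2.720000)/2 = 2.680000
  f(c_5) = f(2.680000) = -0.014183
  f(a) × f(c) ≥ 0, new interval: [2.680000, 2.720000]

After 5 iteration(s), the approximation is c_5 = 2.680000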